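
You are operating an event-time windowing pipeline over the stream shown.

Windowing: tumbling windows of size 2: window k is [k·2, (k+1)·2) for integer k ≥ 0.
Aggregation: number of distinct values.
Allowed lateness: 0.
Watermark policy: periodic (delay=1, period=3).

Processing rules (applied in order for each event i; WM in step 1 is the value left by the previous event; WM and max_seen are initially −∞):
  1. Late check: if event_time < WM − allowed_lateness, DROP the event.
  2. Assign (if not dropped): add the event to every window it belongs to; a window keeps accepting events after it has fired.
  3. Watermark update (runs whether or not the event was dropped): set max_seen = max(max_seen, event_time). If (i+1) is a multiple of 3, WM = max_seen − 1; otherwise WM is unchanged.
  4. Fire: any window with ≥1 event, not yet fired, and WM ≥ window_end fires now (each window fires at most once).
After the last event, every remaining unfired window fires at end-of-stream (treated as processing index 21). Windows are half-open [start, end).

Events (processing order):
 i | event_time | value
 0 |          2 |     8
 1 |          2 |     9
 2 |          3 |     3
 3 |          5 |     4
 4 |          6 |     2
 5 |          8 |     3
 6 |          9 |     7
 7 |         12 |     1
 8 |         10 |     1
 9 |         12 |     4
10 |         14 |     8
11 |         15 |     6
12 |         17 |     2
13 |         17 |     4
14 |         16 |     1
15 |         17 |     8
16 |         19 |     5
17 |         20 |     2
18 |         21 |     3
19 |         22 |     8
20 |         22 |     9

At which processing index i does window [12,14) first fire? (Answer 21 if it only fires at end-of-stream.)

11

i=0 t=2 v=8: → [2,4); WM=−∞
i=1 t=2 v=9: → [2,4); WM=−∞
i=2 t=3 v=3: → [2,4); WM=2
i=3 t=5 v=4: → [4,6); WM=2
i=4 t=6 v=2: → [6,8); WM=2
i=5 t=8 v=3: → [8,10); WM=7; [2,4) fires=3 [4,6) fires=1
i=6 t=9 v=7: → [8,10); WM=7
i=7 t=12 v=1: → [12,14); WM=7
i=8 t=10 v=1: → [10,12); WM=11; [6,8) fires=1 [8,10) fires=2
i=9 t=12 v=4: → [12,14); WM=11
i=10 t=14 v=8: → [14,16); WM=11
i=11 t=15 v=6: → [14,16); WM=14; [10,12) fires=1 [12,14) fires=2
i=12 t=17 v=2: → [16,18); WM=14
i=13 t=17 v=4: → [16,18); WM=14
i=14 t=16 v=1: → [16,18); WM=16; [14,16) fires=2
i=15 t=17 v=8: → [16,18); WM=16
i=16 t=19 v=5: → [18,20); WM=16
i=17 t=20 v=2: → [20,22); WM=19; [16,18) fires=4
i=18 t=21 v=3: → [20,22); WM=19
i=19 t=22 v=8: → [22,24); WM=19
i=20 t=22 v=9: → [22,24); WM=21; [18,20) fires=1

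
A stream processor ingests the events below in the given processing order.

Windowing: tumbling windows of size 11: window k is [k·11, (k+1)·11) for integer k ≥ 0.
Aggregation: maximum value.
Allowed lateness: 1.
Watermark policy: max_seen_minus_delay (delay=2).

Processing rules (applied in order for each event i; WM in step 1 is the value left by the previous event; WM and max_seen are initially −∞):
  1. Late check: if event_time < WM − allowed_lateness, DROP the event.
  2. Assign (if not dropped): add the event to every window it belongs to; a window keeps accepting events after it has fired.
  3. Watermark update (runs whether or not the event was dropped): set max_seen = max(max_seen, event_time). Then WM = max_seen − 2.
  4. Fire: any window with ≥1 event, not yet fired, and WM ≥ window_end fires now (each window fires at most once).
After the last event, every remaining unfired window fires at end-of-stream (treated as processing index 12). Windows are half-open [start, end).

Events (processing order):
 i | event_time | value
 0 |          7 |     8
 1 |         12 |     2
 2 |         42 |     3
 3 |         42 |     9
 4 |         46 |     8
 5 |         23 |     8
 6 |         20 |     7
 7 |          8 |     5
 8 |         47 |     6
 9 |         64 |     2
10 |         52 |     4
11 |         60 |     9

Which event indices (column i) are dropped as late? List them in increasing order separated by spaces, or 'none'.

i=0 t=7 v=8: → [0,11); WM=5
i=1 t=12 v=2: → [11,22); WM=10
i=2 t=42 v=3: → [33,44); WM=40; [0,11) fires=8 [11,22) fires=2
i=3 t=42 v=9: → [33,44); WM=40
i=4 t=46 v=8: → [44,55); WM=44; [33,44) fires=9
i=5 t=23 v=8: DROP (t<44-1); WM=44
i=6 t=20 v=7: DROP (t<44-1); WM=44
i=7 t=8 v=5: DROP (t<44-1); WM=44
i=8 t=47 v=6: → [44,55); WM=45
i=9 t=64 v=2: → [55,66); WM=62; [44,55) fires=8
i=10 t=52 v=4: DROP (t<62-1); WM=62
i=11 t=60 v=9: DROP (t<62-1); WM=62

5 6 7 10 11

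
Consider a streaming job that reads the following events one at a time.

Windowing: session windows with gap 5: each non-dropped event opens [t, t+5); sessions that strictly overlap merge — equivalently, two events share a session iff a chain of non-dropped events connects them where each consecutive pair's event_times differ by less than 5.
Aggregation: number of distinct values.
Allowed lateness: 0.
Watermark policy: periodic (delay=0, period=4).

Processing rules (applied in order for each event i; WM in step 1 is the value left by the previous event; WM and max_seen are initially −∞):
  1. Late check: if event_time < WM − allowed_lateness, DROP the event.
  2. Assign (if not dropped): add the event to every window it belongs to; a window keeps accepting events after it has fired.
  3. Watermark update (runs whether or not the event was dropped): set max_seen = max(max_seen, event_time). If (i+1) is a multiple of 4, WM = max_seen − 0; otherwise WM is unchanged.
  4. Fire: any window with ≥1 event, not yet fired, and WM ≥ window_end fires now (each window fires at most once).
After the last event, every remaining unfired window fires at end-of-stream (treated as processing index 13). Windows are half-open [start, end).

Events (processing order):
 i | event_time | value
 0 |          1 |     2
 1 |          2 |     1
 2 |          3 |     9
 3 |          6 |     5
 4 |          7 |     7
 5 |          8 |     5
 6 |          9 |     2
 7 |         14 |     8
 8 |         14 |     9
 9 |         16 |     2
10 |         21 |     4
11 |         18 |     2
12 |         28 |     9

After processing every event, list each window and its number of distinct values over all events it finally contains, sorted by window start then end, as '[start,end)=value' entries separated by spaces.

i=0 t=1 v=2: → [1,6); WM=−∞
i=1 t=2 v=1: → [1,7); WM=−∞
i=2 t=3 v=9: → [1,8); WM=−∞
i=3 t=6 v=5: → [1,11); WM=6
i=4 t=7 v=7: → [1,12); WM=6
i=5 t=8 v=5: → [1,13); WM=6
i=6 t=9 v=2: → [1,14); WM=6
i=7 t=14 v=8: → [14,19); WM=14
i=8 t=14 v=9: → [14,19); WM=14
i=9 t=16 v=2: → [14,21); WM=14
i=10 t=21 v=4: → [21,26); WM=14
i=11 t=18 v=2: → [14,26); WM=21
i=12 t=28 v=9: → [28,33); WM=21

[1,14)=5 [14,26)=4 [28,33)=1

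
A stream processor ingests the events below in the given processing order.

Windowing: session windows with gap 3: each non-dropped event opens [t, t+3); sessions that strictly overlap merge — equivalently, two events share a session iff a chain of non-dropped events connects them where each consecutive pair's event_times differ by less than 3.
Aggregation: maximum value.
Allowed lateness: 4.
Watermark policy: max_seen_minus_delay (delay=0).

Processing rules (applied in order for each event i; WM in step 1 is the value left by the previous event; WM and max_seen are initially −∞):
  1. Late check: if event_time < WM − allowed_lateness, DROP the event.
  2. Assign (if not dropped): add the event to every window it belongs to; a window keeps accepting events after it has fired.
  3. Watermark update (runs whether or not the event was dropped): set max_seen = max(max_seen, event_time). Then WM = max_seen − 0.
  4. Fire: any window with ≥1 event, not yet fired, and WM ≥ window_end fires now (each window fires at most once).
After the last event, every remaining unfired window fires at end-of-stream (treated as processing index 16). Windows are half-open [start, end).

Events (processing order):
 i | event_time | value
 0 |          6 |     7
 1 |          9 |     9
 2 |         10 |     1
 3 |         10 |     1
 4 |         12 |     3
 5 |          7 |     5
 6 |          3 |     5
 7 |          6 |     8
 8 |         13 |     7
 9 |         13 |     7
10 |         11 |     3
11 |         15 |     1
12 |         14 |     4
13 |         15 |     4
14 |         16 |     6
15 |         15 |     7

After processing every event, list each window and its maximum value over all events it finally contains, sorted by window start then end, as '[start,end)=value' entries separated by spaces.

[6,9)=7 [9,19)=9

i=0 t=6 v=7: → [6,9); WM=6
i=1 t=9 v=9: → [9,12); WM=9
i=2 t=10 v=1: → [9,13); WM=10
i=3 t=10 v=1: → [9,13); WM=10
i=4 t=12 v=3: → [9,15); WM=12
i=5 t=7 v=5: DROP (t<12-4); WM=12
i=6 t=3 v=5: DROP (t<12-4); WM=12
i=7 t=6 v=8: DROP (t<12-4); WM=12
i=8 t=13 v=7: → [9,16); WM=13
i=9 t=13 v=7: → [9,16); WM=13
i=10 t=11 v=3: → [9,16); WM=13
i=11 t=15 v=1: → [9,18); WM=15
i=12 t=14 v=4: → [9,18); WM=15
i=13 t=15 v=4: → [9,18); WM=15
i=14 t=16 v=6: → [9,19); WM=16
i=15 t=15 v=7: → [9,19); WM=16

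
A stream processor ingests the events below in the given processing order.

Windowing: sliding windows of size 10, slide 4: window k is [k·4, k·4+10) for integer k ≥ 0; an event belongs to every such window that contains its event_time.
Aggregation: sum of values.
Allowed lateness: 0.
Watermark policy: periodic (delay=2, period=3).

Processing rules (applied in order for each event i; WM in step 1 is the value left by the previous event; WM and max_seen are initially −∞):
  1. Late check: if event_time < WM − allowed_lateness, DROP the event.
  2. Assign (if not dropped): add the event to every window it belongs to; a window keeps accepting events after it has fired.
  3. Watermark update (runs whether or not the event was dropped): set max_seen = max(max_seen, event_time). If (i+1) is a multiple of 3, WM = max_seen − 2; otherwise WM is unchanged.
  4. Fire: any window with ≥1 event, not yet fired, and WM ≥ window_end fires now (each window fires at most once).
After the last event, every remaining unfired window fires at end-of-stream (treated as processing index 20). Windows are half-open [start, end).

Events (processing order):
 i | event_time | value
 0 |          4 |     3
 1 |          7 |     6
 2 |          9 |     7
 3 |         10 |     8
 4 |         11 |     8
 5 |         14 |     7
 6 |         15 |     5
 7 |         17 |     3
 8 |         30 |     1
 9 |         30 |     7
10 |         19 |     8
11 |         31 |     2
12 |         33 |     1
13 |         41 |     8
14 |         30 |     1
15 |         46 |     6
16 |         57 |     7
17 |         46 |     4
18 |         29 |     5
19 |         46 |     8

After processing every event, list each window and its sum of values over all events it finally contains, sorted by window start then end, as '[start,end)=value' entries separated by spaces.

i=0 t=4 v=3: → [4,14),[0,10); WM=−∞
i=1 t=7 v=6: → [4,14),[0,10); WM=−∞
i=2 t=9 v=7: → [8,18),[4,14),[0,10); WM=7
i=3 t=10 v=8: → [8,18),[4,14); WM=7
i=4 t=11 v=8: → [8,18),[4,14); WM=7
i=5 t=14 v=7: → [12,22),[8,18); WM=12; [0,10) fires=16
i=6 t=15 v=5: → [12,22),[8,18); WM=12
i=7 t=17 v=3: → [16,26),[12,22),[8,18); WM=12
i=8 t=30 v=1: → [28,38),[24,34); WM=28; [4,14) fires=32 [8,18) fires=38 [12,22) fires=15 [16,26) fires=3
i=9 t=30 v=7: → [28,38),[24,34); WM=28
i=10 t=19 v=8: DROP (t<28-0); WM=28
i=11 t=31 v=2: → [28,38),[24,34); WM=29
i=12 t=33 v=1: → [32,42),[28,38),[24,34); WM=29
i=13 t=41 v=8: → [40,50),[36,46),[32,42); WM=29
i=14 t=30 v=1: → [28,38),[24,34); WM=39; [24,34) fires=12 [28,38) fires=12
i=15 t=46 v=6: → [44,54),[40,50); WM=39
i=16 t=57 v=7: → [56,66),[52,62),[48,58); WM=39
i=17 t=46 v=4: → [44,54),[40,50); WM=55; [32,42) fires=9 [36,46) fires=8 [40,50) fires=18 [44,54) fires=10
i=18 t=29 v=5: DROP (t<55-0); WM=55
i=19 t=46 v=8: DROP (t<55-0); WM=55

[0,10)=16 [4,14)=32 [8,18)=38 [12,22)=15 [16,26)=3 [24,34)=12 [28,38)=12 [32,42)=9 [36,46)=8 [40,50)=18 [44,54)=10 [48,58)=7 [52,62)=7 [56,66)=7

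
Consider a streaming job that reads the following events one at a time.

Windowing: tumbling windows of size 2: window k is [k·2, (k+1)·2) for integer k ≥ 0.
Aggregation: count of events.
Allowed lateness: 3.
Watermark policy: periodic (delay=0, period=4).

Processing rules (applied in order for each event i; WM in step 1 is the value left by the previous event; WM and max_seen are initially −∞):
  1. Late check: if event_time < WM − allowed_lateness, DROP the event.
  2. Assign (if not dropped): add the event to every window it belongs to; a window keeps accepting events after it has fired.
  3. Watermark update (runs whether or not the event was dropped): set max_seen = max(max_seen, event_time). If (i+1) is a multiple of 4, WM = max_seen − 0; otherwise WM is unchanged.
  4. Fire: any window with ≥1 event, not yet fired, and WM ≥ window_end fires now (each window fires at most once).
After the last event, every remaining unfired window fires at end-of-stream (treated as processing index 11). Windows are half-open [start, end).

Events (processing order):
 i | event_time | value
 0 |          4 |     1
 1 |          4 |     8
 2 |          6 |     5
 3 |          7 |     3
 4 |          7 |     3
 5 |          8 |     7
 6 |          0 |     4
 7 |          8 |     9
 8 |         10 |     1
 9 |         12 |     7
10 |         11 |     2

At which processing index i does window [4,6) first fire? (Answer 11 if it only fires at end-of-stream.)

i=0 t=4 v=1: → [4,6); WM=−∞
i=1 t=4 v=8: → [4,6); WM=−∞
i=2 t=6 v=5: → [6,8); WM=−∞
i=3 t=7 v=3: → [6,8); WM=7; [4,6) fires=2
i=4 t=7 v=3: → [6,8); WM=7
i=5 t=8 v=7: → [8,10); WM=7
i=6 t=0 v=4: DROP (t<7-3); WM=7
i=7 t=8 v=9: → [8,10); WM=8; [6,8) fires=3
i=8 t=10 v=1: → [10,12); WM=8
i=9 t=12 v=7: → [12,14); WM=8
i=10 t=11 v=2: → [10,12); WM=8

3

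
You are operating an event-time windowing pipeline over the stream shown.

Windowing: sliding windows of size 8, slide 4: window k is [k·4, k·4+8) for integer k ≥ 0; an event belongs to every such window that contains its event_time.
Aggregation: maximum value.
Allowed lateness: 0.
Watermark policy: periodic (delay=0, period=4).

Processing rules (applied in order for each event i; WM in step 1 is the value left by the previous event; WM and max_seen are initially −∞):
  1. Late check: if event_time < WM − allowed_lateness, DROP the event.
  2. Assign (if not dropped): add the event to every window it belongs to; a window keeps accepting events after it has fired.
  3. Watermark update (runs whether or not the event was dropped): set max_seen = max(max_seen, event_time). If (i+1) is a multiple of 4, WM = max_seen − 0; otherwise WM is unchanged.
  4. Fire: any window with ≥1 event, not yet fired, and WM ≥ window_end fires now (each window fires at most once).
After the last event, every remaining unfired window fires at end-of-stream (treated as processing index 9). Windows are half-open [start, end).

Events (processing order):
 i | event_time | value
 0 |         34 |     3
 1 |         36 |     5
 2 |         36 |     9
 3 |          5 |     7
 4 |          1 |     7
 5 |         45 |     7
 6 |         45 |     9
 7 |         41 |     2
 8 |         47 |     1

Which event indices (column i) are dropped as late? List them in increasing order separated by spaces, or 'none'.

4

i=0 t=34 v=3: → [32,40),[28,36); WM=−∞
i=1 t=36 v=5: → [36,44),[32,40); WM=−∞
i=2 t=36 v=9: → [36,44),[32,40); WM=−∞
i=3 t=5 v=7: → [4,12),[0,8); WM=36; [0,8) fires=7 [4,12) fires=7 [28,36) fires=3
i=4 t=1 v=7: DROP (t<36-0); WM=36
i=5 t=45 v=7: → [44,52),[40,48); WM=36
i=6 t=45 v=9: → [44,52),[40,48); WM=36
i=7 t=41 v=2: → [40,48),[36,44); WM=45; [32,40) fires=9 [36,44) fires=9
i=8 t=47 v=1: → [44,52),[40,48); WM=45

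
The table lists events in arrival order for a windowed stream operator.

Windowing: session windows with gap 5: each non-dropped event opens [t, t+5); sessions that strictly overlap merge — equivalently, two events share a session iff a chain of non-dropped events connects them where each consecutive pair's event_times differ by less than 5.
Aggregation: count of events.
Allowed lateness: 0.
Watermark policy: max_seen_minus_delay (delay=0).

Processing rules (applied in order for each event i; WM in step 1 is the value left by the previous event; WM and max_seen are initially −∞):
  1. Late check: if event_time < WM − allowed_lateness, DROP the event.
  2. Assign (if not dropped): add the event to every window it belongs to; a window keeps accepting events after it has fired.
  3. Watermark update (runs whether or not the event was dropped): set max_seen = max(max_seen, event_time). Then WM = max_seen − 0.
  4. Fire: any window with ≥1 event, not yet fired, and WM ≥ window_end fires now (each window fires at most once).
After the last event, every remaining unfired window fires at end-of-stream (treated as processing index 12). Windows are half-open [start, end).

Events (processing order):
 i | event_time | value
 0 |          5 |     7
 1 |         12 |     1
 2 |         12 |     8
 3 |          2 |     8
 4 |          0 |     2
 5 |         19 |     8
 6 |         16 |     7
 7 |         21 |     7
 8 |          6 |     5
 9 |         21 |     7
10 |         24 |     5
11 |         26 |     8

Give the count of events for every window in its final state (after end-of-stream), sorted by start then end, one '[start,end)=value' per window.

i=0 t=5 v=7: → [5,10); WM=5
i=1 t=12 v=1: → [12,17); WM=12
i=2 t=12 v=8: → [12,17); WM=12
i=3 t=2 v=8: DROP (t<12-0); WM=12
i=4 t=0 v=2: DROP (t<12-0); WM=12
i=5 t=19 v=8: → [19,24); WM=19
i=6 t=16 v=7: DROP (t<19-0); WM=19
i=7 t=21 v=7: → [19,26); WM=21
i=8 t=6 v=5: DROP (t<21-0); WM=21
i=9 t=21 v=7: → [19,26); WM=21
i=10 t=24 v=5: → [19,29); WM=24
i=11 t=26 v=8: → [19,31); WM=26

[5,10)=1 [12,17)=2 [19,31)=5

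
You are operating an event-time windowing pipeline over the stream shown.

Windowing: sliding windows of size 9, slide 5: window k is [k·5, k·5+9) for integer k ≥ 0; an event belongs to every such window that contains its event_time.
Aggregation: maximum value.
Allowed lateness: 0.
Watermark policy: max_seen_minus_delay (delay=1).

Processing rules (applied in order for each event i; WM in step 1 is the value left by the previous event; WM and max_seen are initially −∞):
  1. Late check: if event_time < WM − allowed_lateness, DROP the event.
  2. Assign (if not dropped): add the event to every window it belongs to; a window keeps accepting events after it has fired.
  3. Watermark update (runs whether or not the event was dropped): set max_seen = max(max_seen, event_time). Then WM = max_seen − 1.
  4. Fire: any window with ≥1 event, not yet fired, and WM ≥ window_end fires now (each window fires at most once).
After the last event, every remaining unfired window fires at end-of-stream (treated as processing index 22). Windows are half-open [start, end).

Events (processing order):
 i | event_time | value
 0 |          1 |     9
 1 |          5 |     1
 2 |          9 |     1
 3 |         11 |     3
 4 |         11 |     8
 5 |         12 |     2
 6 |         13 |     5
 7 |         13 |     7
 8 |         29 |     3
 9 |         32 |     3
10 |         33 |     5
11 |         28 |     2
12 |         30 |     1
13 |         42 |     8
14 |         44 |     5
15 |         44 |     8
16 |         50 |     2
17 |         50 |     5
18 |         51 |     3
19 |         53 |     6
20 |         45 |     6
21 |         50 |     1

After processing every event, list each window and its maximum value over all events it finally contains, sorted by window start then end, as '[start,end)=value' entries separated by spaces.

[0,9)=9 [5,14)=8 [10,19)=8 [25,34)=5 [30,39)=5 [35,44)=8 [40,49)=8 [45,54)=6 [50,59)=6

i=0 t=1 v=9: → [0,9); WM=0
i=1 t=5 v=1: → [5,14),[0,9); WM=4
i=2 t=9 v=1: → [5,14); WM=8
i=3 t=11 v=3: → [10,19),[5,14); WM=10; [0,9) fires=9
i=4 t=11 v=8: → [10,19),[5,14); WM=10
i=5 t=12 v=2: → [10,19),[5,14); WM=11
i=6 t=13 v=5: → [10,19),[5,14); WM=12
i=7 t=13 v=7: → [10,19),[5,14); WM=12
i=8 t=29 v=3: → [25,34); WM=28; [5,14) fires=8 [10,19) fires=8
i=9 t=32 v=3: → [30,39),[25,34); WM=31
i=10 t=33 v=5: → [30,39),[25,34); WM=32
i=11 t=28 v=2: DROP (t<32-0); WM=32
i=12 t=30 v=1: DROP (t<32-0); WM=32
i=13 t=42 v=8: → [40,49),[35,44); WM=41; [25,34) fires=5 [30,39) fires=5
i=14 t=44 v=5: → [40,49); WM=43
i=15 t=44 v=8: → [40,49); WM=43
i=16 t=50 v=2: → [50,59),[45,54); WM=49; [35,44) fires=8 [40,49) fires=8
i=17 t=50 v=5: → [50,59),[45,54); WM=49
i=18 t=51 v=3: → [50,59),[45,54); WM=50
i=19 t=53 v=6: → [50,59),[45,54); WM=52
i=20 t=45 v=6: DROP (t<52-0); WM=52
i=21 t=50 v=1: DROP (t<52-0); WM=52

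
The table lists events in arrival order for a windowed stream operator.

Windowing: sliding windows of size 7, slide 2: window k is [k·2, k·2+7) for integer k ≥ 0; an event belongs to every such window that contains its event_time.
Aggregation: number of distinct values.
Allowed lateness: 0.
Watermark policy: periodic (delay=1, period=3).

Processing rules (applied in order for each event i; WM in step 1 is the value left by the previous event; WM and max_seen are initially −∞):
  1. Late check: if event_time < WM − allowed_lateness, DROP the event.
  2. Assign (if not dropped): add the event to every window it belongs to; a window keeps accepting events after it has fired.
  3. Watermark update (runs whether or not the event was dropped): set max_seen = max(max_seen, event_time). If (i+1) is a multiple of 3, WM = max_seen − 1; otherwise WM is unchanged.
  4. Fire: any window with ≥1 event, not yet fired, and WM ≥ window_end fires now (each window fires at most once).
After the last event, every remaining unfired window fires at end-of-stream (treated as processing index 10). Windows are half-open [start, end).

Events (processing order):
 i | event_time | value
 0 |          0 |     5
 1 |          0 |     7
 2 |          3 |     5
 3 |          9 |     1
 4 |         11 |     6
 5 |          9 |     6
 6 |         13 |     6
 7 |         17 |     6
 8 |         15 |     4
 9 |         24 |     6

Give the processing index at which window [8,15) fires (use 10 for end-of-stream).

8

i=0 t=0 v=5: → [0,7); WM=−∞
i=1 t=0 v=7: → [0,7); WM=−∞
i=2 t=3 v=5: → [2,9),[0,7); WM=2
i=3 t=9 v=1: → [8,15),[6,13),[4,11); WM=2
i=4 t=11 v=6: → [10,17),[8,15),[6,13); WM=2
i=5 t=9 v=6: → [8,15),[6,13),[4,11); WM=10; [0,7) fires=2 [2,9) fires=1
i=6 t=13 v=6: → [12,19),[10,17),[8,15); WM=10
i=7 t=17 v=6: → [16,23),[14,21),[12,19); WM=10
i=8 t=15 v=4: → [14,21),[12,19),[10,17); WM=16; [4,11) fires=2 [6,13) fires=2 [8,15) fires=2
i=9 t=24 v=6: → [24,31),[22,29),[20,27),[18,25); WM=16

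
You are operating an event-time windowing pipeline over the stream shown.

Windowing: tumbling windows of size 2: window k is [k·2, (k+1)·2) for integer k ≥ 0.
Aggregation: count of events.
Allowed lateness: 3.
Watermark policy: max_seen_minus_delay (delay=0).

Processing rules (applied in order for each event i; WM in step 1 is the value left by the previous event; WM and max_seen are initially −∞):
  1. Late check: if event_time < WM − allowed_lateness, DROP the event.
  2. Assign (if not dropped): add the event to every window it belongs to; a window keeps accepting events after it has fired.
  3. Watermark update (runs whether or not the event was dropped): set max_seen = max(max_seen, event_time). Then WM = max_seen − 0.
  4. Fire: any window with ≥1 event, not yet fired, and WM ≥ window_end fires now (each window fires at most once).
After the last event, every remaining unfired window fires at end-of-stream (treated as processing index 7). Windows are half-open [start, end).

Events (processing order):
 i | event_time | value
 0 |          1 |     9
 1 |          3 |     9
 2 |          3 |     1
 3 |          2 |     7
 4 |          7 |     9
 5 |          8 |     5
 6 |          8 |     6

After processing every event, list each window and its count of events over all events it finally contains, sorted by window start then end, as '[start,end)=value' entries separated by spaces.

[0,2)=1 [2,4)=3 [6,8)=1 [8,10)=2

i=0 t=1 v=9: → [0,2); WM=1
i=1 t=3 v=9: → [2,4); WM=3; [0,2) fires=1
i=2 t=3 v=1: → [2,4); WM=3
i=3 t=2 v=7: → [2,4); WM=3
i=4 t=7 v=9: → [6,8); WM=7; [2,4) fires=3
i=5 t=8 v=5: → [8,10); WM=8; [6,8) fires=1
i=6 t=8 v=6: → [8,10); WM=8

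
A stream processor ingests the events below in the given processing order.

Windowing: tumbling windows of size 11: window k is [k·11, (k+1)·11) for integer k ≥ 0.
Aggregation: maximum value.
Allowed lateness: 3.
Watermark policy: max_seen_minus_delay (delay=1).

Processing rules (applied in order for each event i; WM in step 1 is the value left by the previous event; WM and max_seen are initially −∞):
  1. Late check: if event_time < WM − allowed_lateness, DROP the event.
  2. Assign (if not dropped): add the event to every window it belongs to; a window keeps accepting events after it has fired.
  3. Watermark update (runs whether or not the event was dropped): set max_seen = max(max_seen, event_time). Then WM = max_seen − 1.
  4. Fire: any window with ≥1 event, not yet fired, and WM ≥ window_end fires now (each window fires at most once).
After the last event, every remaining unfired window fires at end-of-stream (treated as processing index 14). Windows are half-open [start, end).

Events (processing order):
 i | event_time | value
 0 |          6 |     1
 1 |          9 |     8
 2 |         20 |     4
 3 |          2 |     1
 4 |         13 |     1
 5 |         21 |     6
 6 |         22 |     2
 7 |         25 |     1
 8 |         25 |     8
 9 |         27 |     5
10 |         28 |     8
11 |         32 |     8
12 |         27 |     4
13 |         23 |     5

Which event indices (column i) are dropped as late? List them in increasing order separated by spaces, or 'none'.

3 4 12 13

i=0 t=6 v=1: → [0,11); WM=5
i=1 t=9 v=8: → [0,11); WM=8
i=2 t=20 v=4: → [11,22); WM=19; [0,11) fires=8
i=3 t=2 v=1: DROP (t<19-3); WM=19
i=4 t=13 v=1: DROP (t<19-3); WM=19
i=5 t=21 v=6: → [11,22); WM=20
i=6 t=22 v=2: → [22,33); WM=21
i=7 t=25 v=1: → [22,33); WM=24; [11,22) fires=6
i=8 t=25 v=8: → [22,33); WM=24
i=9 t=27 v=5: → [22,33); WM=26
i=10 t=28 v=8: → [22,33); WM=27
i=11 t=32 v=8: → [22,33); WM=31
i=12 t=27 v=4: DROP (t<31-3); WM=31
i=13 t=23 v=5: DROP (t<31-3); WM=31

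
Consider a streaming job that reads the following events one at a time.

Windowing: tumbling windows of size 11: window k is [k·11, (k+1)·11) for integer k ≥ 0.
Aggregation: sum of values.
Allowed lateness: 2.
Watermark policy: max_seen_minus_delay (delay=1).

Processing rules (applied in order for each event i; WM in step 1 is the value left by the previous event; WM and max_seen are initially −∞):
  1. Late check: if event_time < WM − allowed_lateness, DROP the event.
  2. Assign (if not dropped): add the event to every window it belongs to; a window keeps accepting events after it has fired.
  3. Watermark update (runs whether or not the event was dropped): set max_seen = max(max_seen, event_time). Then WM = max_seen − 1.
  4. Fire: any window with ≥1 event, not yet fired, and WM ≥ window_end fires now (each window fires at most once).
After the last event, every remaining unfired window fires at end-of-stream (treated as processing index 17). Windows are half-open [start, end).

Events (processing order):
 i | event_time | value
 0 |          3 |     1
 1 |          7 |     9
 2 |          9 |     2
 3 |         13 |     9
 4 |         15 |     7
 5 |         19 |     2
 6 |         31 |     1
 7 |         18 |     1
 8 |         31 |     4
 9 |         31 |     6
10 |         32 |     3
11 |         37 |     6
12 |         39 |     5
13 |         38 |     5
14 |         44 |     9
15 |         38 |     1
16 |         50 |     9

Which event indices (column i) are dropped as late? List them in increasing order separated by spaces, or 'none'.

i=0 t=3 v=1: → [0,11); WM=2
i=1 t=7 v=9: → [0,11); WM=6
i=2 t=9 v=2: → [0,11); WM=8
i=3 t=13 v=9: → [11,22); WM=12; [0,11) fires=12
i=4 t=15 v=7: → [11,22); WM=14
i=5 t=19 v=2: → [11,22); WM=18
i=6 t=31 v=1: → [22,33); WM=30; [11,22) fires=18
i=7 t=18 v=1: DROP (t<30-2); WM=30
i=8 t=31 v=4: → [22,33); WM=30
i=9 t=31 v=6: → [22,33); WM=30
i=10 t=32 v=3: → [22,33); WM=31
i=11 t=37 v=6: → [33,44); WM=36; [22,33) fires=14
i=12 t=39 v=5: → [33,44); WM=38
i=13 t=38 v=5: → [33,44); WM=38
i=14 t=44 v=9: → [44,55); WM=43
i=15 t=38 v=1: DROP (t<43-2); WM=43
i=16 t=50 v=9: → [44,55); WM=49; [33,44) fires=16

7 15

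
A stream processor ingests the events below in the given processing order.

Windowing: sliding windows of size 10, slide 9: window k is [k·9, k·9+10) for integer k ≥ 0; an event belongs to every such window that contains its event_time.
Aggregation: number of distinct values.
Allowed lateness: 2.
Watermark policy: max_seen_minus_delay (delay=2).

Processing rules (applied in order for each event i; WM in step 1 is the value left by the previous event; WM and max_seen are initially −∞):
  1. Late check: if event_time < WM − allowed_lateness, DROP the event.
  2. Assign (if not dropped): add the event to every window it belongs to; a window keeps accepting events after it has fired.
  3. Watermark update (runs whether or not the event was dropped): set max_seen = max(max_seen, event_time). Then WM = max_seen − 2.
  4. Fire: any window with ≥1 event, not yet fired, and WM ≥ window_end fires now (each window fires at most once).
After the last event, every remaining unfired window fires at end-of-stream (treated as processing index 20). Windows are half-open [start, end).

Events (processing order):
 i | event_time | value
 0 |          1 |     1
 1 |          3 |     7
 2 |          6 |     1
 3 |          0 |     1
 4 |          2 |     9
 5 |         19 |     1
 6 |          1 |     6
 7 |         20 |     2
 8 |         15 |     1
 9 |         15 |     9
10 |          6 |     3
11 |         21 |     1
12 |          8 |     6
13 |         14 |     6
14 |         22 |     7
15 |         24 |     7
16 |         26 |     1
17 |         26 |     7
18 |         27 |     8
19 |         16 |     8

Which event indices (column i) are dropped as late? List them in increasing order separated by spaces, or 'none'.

i=0 t=1 v=1: → [0,10); WM=-1
i=1 t=3 v=7: → [0,10); WM=1
i=2 t=6 v=1: → [0,10); WM=4
i=3 t=0 v=1: DROP (t<4-2); WM=4
i=4 t=2 v=9: → [0,10); WM=4
i=5 t=19 v=1: → [18,28); WM=17; [0,10) fires=3
i=6 t=1 v=6: DROP (t<17-2); WM=17
i=7 t=20 v=2: → [18,28); WM=18
i=8 t=15 v=1: DROP (t<18-2); WM=18
i=9 t=15 v=9: DROP (t<18-2); WM=18
i=10 t=6 v=3: DROP (t<18-2); WM=18
i=11 t=21 v=1: → [18,28); WM=19
i=12 t=8 v=6: DROP (t<19-2); WM=19
i=13 t=14 v=6: DROP (t<19-2); WM=19
i=14 t=22 v=7: → [18,28); WM=20
i=15 t=24 v=7: → [18,28); WM=22
i=16 t=26 v=1: → [18,28); WM=24
i=17 t=26 v=7: → [18,28); WM=24
i=18 t=27 v=8: → [27,37),[18,28); WM=25
i=19 t=16 v=8: DROP (t<25-2); WM=25

3 6 8 9 10 12 13 19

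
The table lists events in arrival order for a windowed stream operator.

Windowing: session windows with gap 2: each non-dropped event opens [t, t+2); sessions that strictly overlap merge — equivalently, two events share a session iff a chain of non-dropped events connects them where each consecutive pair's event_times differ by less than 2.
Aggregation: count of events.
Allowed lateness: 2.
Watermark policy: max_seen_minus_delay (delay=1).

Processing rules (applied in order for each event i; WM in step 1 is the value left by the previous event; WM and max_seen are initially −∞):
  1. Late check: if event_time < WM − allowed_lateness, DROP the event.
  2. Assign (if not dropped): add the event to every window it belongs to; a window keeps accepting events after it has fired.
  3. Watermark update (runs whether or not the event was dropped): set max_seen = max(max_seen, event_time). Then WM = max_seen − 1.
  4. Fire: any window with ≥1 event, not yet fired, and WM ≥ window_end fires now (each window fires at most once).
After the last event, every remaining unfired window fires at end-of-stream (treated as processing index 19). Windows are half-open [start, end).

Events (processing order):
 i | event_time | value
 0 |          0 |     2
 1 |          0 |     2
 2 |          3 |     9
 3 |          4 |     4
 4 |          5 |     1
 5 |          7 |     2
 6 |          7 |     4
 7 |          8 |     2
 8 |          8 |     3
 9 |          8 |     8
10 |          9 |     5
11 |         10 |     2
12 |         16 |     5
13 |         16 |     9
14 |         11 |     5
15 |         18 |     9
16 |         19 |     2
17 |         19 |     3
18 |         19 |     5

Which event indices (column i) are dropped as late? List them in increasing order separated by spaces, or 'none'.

i=0 t=0 v=2: → [0,2); WM=-1
i=1 t=0 v=2: → [0,2); WM=-1
i=2 t=3 v=9: → [3,5); WM=2
i=3 t=4 v=4: → [3,6); WM=3
i=4 t=5 v=1: → [3,7); WM=4
i=5 t=7 v=2: → [7,9); WM=6
i=6 t=7 v=4: → [7,9); WM=6
i=7 t=8 v=2: → [7,10); WM=7
i=8 t=8 v=3: → [7,10); WM=7
i=9 t=8 v=8: → [7,10); WM=7
i=10 t=9 v=5: → [7,11); WM=8
i=11 t=10 v=2: → [7,12); WM=9
i=12 t=16 v=5: → [16,18); WM=15
i=13 t=16 v=9: → [16,18); WM=15
i=14 t=11 v=5: DROP (t<15-2); WM=15
i=15 t=18 v=9: → [18,20); WM=17
i=16 t=19 v=2: → [18,21); WM=18
i=17 t=19 v=3: → [18,21); WM=18
i=18 t=19 v=5: → [18,21); WM=18

14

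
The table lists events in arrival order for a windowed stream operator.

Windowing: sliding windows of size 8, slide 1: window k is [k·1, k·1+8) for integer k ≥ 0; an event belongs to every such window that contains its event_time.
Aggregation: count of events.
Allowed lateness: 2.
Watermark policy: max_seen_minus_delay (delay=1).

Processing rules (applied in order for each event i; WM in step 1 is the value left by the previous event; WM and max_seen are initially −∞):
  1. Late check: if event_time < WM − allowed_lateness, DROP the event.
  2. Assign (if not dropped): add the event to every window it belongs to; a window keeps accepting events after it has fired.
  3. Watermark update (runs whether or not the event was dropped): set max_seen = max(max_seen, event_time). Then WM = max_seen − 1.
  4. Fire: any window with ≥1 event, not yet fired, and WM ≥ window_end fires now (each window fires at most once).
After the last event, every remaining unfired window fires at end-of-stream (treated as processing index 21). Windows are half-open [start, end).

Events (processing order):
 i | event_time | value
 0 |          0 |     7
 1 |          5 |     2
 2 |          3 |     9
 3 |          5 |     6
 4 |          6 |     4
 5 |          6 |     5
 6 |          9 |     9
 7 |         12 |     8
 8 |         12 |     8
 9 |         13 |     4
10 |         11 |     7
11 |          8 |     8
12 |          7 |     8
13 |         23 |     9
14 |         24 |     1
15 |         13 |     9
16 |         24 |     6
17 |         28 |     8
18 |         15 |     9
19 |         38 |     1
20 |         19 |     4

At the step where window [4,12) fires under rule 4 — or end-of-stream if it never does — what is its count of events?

i=0 t=0 v=7: → [0,8); WM=-1
i=1 t=5 v=2: → [5,13),[4,12),[3,11),[2,10),[1,9),[0,8); WM=4
i=2 t=3 v=9: → [3,11),[2,10),[1,9),[0,8); WM=4
i=3 t=5 v=6: → [5,13),[4,12),[3,11),[2,10),[1,9),[0,8); WM=4
i=4 t=6 v=4: → [6,14),[5,13),[4,12),[3,11),[2,10),[1,9),[0,8); WM=5
i=5 t=6 v=5: → [6,14),[5,13),[4,12),[3,11),[2,10),[1,9),[0,8); WM=5
i=6 t=9 v=9: → [9,17),[8,16),[7,15),[6,14),[5,13),[4,12),[3,11),[2,10); WM=8; [0,8) fires=6
i=7 t=12 v=8: → [12,20),[11,19),[10,18),[9,17),[8,16),[7,15),[6,14),[5,13); WM=11; [1,9) fires=5 [2,10) fires=6 [3,11) fires=6
i=8 t=12 v=8: → [12,20),[11,19),[10,18),[9,17),[8,16),[7,15),[6,14),[5,13); WM=11
i=9 t=13 v=4: → [13,21),[12,20),[11,19),[10,18),[9,17),[8,16),[7,15),[6,14); WM=12; [4,12) fires=5
i=10 t=11 v=7: → [11,19),[10,18),[9,17),[8,16),[7,15),[6,14),[5,13),[4,12); WM=12
i=11 t=8 v=8: DROP (t<12-2); WM=12
i=12 t=7 v=8: DROP (t<12-2); WM=12
i=13 t=23 v=9: → [23,31),[22,30),[21,29),[20,28),[19,27),[18,26),[17,25),[16,24); WM=22; [5,13) fires=8 [6,14) fires=7 [7,15) fires=5 [8,16) fires=5 [9,17) fires=5 [10,18) fires=4 [11,19) fires=4 [12,20) fires=3 [13,21) fires=1
i=14 t=24 v=1: → [24,32),[23,31),[22,30),[21,29),[20,28),[19,27),[18,26),[17,25); WM=23
i=15 t=13 v=9: DROP (t<23-2); WM=23
i=16 t=24 v=6: → [24,32),[23,31),[22,30),[21,29),[20,28),[19,27),[18,26),[17,25); WM=23
i=17 t=28 v=8: → [28,36),[27,35),[26,34),[25,33),[24,32),[23,31),[22,30),[21,29); WM=27; [16,24) fires=1 [17,25) fires=3 [18,26) fires=3 [19,27) fires=3
i=18 t=15 v=9: DROP (t<27-2); WM=27
i=19 t=38 v=1: → [38,46),[37,45),[36,44),[35,43),[34,42),[33,41),[32,40),[31,39); WM=37; [20,28) fires=3 [21,29) fires=4 [22,30) fires=4 [23,31) fires=4 [24,32) fires=3 [25,33) fires=1 [26,34) fires=1 [27,35) fires=1 [28,36) fires=1
i=20 t=19 v=4: DROP (t<37-2); WM=37

5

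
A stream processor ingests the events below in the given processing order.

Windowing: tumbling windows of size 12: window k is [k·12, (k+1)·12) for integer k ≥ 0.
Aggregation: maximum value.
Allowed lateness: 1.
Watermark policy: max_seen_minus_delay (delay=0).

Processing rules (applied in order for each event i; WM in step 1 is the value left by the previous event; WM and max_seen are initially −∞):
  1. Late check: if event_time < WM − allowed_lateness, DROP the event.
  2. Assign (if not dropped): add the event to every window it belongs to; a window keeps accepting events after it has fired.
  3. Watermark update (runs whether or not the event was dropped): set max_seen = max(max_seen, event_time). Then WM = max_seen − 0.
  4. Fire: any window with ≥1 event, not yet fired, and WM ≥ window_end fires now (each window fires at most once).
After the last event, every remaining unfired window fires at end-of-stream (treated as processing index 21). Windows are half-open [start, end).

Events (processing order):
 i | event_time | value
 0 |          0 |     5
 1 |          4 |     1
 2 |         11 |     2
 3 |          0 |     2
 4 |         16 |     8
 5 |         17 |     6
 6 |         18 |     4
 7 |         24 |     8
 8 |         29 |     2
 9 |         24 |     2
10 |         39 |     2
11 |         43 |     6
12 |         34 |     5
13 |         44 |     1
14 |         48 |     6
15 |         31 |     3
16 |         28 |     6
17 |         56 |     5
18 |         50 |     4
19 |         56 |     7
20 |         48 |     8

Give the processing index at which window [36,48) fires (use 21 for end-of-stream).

14

i=0 t=0 v=5: → [0,12); WM=0
i=1 t=4 v=1: → [0,12); WM=4
i=2 t=11 v=2: → [0,12); WM=11
i=3 t=0 v=2: DROP (t<11-1); WM=11
i=4 t=16 v=8: → [12,24); WM=16; [0,12) fires=5
i=5 t=17 v=6: → [12,24); WM=17
i=6 t=18 v=4: → [12,24); WM=18
i=7 t=24 v=8: → [24,36); WM=24; [12,24) fires=8
i=8 t=29 v=2: → [24,36); WM=29
i=9 t=24 v=2: DROP (t<29-1); WM=29
i=10 t=39 v=2: → [36,48); WM=39; [24,36) fires=8
i=11 t=43 v=6: → [36,48); WM=43
i=12 t=34 v=5: DROP (t<43-1); WM=43
i=13 t=44 v=1: → [36,48); WM=44
i=14 t=48 v=6: → [48,60); WM=48; [36,48) fires=6
i=15 t=31 v=3: DROP (t<48-1); WM=48
i=16 t=28 v=6: DROP (t<48-1); WM=48
i=17 t=56 v=5: → [48,60); WM=56
i=18 t=50 v=4: DROP (t<56-1); WM=56
i=19 t=56 v=7: → [48,60); WM=56
i=20 t=48 v=8: DROP (t<56-1); WM=56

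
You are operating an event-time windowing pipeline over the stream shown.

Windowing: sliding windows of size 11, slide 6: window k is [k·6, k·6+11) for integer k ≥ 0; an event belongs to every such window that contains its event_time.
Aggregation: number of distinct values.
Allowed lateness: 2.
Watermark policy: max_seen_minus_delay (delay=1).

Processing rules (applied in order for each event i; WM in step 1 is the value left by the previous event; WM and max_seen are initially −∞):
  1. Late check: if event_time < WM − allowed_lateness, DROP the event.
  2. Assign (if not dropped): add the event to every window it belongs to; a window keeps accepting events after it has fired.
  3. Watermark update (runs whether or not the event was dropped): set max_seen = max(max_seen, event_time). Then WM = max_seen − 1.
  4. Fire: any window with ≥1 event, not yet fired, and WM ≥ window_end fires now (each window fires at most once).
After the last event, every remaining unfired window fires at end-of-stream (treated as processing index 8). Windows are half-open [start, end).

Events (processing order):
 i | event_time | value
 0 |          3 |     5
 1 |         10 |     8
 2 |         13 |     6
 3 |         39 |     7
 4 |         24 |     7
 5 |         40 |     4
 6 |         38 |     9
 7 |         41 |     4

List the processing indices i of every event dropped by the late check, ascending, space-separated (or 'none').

i=0 t=3 v=5: → [0,11); WM=2
i=1 t=10 v=8: → [6,17),[0,11); WM=9
i=2 t=13 v=6: → [12,23),[6,17); WM=12; [0,11) fires=2
i=3 t=39 v=7: → [36,47),[30,41); WM=38; [6,17) fires=2 [12,23) fires=1
i=4 t=24 v=7: DROP (t<38-2); WM=38
i=5 t=40 v=4: → [36,47),[30,41); WM=39
i=6 t=38 v=9: → [36,47),[30,41); WM=39
i=7 t=41 v=4: → [36,47); WM=40

4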